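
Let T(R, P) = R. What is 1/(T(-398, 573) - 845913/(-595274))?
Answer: -595274/236073139 ≈ -0.0025216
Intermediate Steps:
1/(T(-398, 573) - 845913/(-595274)) = 1/(-398 - 845913/(-595274)) = 1/(-398 - 845913*(-1/595274)) = 1/(-398 + 845913/595274) = 1/(-236073139/595274) = -595274/236073139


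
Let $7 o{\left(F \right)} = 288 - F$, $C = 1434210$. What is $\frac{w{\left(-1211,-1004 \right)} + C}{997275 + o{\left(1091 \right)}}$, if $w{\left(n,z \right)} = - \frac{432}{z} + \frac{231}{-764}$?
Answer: $\frac{1925209096797}{1338536115208} \approx 1.4383$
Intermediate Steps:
$w{\left(n,z \right)} = - \frac{231}{764} - \frac{432}{z}$ ($w{\left(n,z \right)} = - \frac{432}{z} + 231 \left(- \frac{1}{764}\right) = - \frac{432}{z} - \frac{231}{764} = - \frac{231}{764} - \frac{432}{z}$)
$o{\left(F \right)} = \frac{288}{7} - \frac{F}{7}$ ($o{\left(F \right)} = \frac{288 - F}{7} = \frac{288}{7} - \frac{F}{7}$)
$\frac{w{\left(-1211,-1004 \right)} + C}{997275 + o{\left(1091 \right)}} = \frac{\left(- \frac{231}{764} - \frac{432}{-1004}\right) + 1434210}{997275 + \left(\frac{288}{7} - \frac{1091}{7}\right)} = \frac{\left(- \frac{231}{764} - - \frac{108}{251}\right) + 1434210}{997275 + \left(\frac{288}{7} - \frac{1091}{7}\right)} = \frac{\left(- \frac{231}{764} + \frac{108}{251}\right) + 1434210}{997275 - \frac{803}{7}} = \frac{\frac{24531}{191764} + 1434210}{\frac{6980122}{7}} = \frac{275029870971}{191764} \cdot \frac{7}{6980122} = \frac{1925209096797}{1338536115208}$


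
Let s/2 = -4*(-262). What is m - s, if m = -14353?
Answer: -16449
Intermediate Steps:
s = 2096 (s = 2*(-4*(-262)) = 2*1048 = 2096)
m - s = -14353 - 1*2096 = -14353 - 2096 = -16449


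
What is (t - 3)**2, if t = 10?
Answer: 49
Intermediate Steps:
(t - 3)**2 = (10 - 3)**2 = 7**2 = 49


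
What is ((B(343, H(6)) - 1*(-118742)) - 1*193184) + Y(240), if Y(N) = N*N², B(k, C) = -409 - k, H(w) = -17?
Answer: 13748806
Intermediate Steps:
Y(N) = N³
((B(343, H(6)) - 1*(-118742)) - 1*193184) + Y(240) = (((-409 - 1*343) - 1*(-118742)) - 1*193184) + 240³ = (((-409 - 343) + 118742) - 193184) + 13824000 = ((-752 + 118742) - 193184) + 13824000 = (117990 - 193184) + 13824000 = -75194 + 13824000 = 13748806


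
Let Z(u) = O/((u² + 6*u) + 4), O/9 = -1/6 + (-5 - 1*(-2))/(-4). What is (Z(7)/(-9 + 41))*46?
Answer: 483/6080 ≈ 0.079441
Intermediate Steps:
O = 21/4 (O = 9*(-1/6 + (-5 - 1*(-2))/(-4)) = 9*(-1*⅙ + (-5 + 2)*(-¼)) = 9*(-⅙ - 3*(-¼)) = 9*(-⅙ + ¾) = 9*(7/12) = 21/4 ≈ 5.2500)
Z(u) = 21/(4*(4 + u² + 6*u)) (Z(u) = 21/(4*((u² + 6*u) + 4)) = 21/(4*(4 + u² + 6*u)))
(Z(7)/(-9 + 41))*46 = ((21/(4*(4 + 7² + 6*7)))/(-9 + 41))*46 = ((21/(4*(4 + 49 + 42)))/32)*46 = (((21/4)/95)/32)*46 = (((21/4)*(1/95))/32)*46 = ((1/32)*(21/380))*46 = (21/12160)*46 = 483/6080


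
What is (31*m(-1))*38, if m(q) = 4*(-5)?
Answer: -23560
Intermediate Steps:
m(q) = -20
(31*m(-1))*38 = (31*(-20))*38 = -620*38 = -23560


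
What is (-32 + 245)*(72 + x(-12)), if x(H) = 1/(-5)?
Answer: 76467/5 ≈ 15293.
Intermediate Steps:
x(H) = -⅕
(-32 + 245)*(72 + x(-12)) = (-32 + 245)*(72 - ⅕) = 213*(359/5) = 76467/5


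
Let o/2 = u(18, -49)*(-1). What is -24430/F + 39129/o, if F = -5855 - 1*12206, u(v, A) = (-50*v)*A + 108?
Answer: 484431337/532293792 ≈ 0.91008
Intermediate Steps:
u(v, A) = 108 - 50*A*v (u(v, A) = -50*A*v + 108 = 108 - 50*A*v)
o = -88416 (o = 2*((108 - 50*(-49)*18)*(-1)) = 2*((108 + 44100)*(-1)) = 2*(44208*(-1)) = 2*(-44208) = -88416)
F = -18061 (F = -5855 - 12206 = -18061)
-24430/F + 39129/o = -24430/(-18061) + 39129/(-88416) = -24430*(-1/18061) + 39129*(-1/88416) = 24430/18061 - 13043/29472 = 484431337/532293792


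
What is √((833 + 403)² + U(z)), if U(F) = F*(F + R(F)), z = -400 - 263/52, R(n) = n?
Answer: 9*√61952962/52 ≈ 1362.3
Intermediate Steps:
z = -21063/52 (z = -400 - 263/52 = -21063/52 ≈ -405.06)
U(F) = 2*F² (U(F) = F*(F + F) = F*(2*F) = 2*F²)
√((833 + 403)² + U(z)) = √((833 + 403)² + 2*(-21063/52)²) = √(1236² + 2*(443649969/2704)) = √(1527696 + 443649969/1352) = √(2509094961/1352) = 9*√61952962/52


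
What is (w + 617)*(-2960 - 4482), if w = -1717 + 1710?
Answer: -4539620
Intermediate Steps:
w = -7
(w + 617)*(-2960 - 4482) = (-7 + 617)*(-2960 - 4482) = 610*(-7442) = -4539620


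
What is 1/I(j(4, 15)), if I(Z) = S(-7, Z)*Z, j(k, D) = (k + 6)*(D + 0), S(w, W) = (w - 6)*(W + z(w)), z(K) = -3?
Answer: -1/286650 ≈ -3.4886e-6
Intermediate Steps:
S(w, W) = (-6 + w)*(-3 + W) (S(w, W) = (w - 6)*(W - 3) = (-6 + w)*(-3 + W))
j(k, D) = D*(6 + k) (j(k, D) = (6 + k)*D = D*(6 + k))
I(Z) = Z*(39 - 13*Z) (I(Z) = (18 - 6*Z - 3*(-7) + Z*(-7))*Z = (18 - 6*Z + 21 - 7*Z)*Z = (39 - 13*Z)*Z = Z*(39 - 13*Z))
1/I(j(4, 15)) = 1/(13*(15*(6 + 4))*(3 - 15*(6 + 4))) = 1/(13*(15*10)*(3 - 15*10)) = 1/(13*150*(3 - 1*150)) = 1/(13*150*(3 - 150)) = 1/(13*150*(-147)) = 1/(-286650) = -1/286650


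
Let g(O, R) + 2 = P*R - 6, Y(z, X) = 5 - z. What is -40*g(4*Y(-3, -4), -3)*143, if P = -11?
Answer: -143000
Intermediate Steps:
g(O, R) = -8 - 11*R (g(O, R) = -2 + (-11*R - 6) = -2 + (-6 - 11*R) = -8 - 11*R)
-40*g(4*Y(-3, -4), -3)*143 = -40*(-8 - 11*(-3))*143 = -40*(-8 + 33)*143 = -40*25*143 = -1000*143 = -143000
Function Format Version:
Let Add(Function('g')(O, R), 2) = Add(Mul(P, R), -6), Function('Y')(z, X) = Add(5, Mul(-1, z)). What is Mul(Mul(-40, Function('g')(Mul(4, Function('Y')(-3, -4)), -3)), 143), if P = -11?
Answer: -143000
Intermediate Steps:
Function('g')(O, R) = Add(-8, Mul(-11, R)) (Function('g')(O, R) = Add(-2, Add(Mul(-11, R), -6)) = Add(-2, Add(-6, Mul(-11, R))) = Add(-8, Mul(-11, R)))
Mul(Mul(-40, Function('g')(Mul(4, Function('Y')(-3, -4)), -3)), 143) = Mul(Mul(-40, Add(-8, Mul(-11, -3))), 143) = Mul(Mul(-40, Add(-8, 33)), 143) = Mul(Mul(-40, 25), 143) = Mul(-1000, 143) = -143000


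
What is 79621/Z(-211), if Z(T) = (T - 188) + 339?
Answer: -79621/60 ≈ -1327.0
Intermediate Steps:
Z(T) = 151 + T (Z(T) = (-188 + T) + 339 = 151 + T)
79621/Z(-211) = 79621/(151 - 211) = 79621/(-60) = 79621*(-1/60) = -79621/60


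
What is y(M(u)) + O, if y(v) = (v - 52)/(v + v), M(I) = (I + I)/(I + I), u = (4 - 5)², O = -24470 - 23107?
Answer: -95205/2 ≈ -47603.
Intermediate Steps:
O = -47577
u = 1 (u = (-1)² = 1)
M(I) = 1 (M(I) = (2*I)/((2*I)) = (2*I)*(1/(2*I)) = 1)
y(v) = (-52 + v)/(2*v) (y(v) = (-52 + v)/((2*v)) = (-52 + v)*(1/(2*v)) = (-52 + v)/(2*v))
y(M(u)) + O = (½)*(-52 + 1)/1 - 47577 = (½)*1*(-51) - 47577 = -51/2 - 47577 = -95205/2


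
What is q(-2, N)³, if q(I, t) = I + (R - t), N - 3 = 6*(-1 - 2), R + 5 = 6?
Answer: 2744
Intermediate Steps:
R = 1 (R = -5 + 6 = 1)
N = -15 (N = 3 + 6*(-1 - 2) = 3 + 6*(-3) = 3 - 18 = -15)
q(I, t) = 1 + I - t (q(I, t) = I + (1 - t) = 1 + I - t)
q(-2, N)³ = (1 - 2 - 1*(-15))³ = (1 - 2 + 15)³ = 14³ = 2744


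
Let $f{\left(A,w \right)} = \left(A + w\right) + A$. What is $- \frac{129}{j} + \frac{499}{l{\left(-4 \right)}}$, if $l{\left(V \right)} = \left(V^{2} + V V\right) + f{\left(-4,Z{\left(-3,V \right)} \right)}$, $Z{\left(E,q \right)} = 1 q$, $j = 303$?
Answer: $\frac{49539}{2020} \approx 24.524$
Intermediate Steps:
$Z{\left(E,q \right)} = q$
$f{\left(A,w \right)} = w + 2 A$
$l{\left(V \right)} = -8 + V + 2 V^{2}$ ($l{\left(V \right)} = \left(V^{2} + V V\right) + \left(V + 2 \left(-4\right)\right) = \left(V^{2} + V^{2}\right) + \left(V - 8\right) = 2 V^{2} + \left(-8 + V\right) = -8 + V + 2 V^{2}$)
$- \frac{129}{j} + \frac{499}{l{\left(-4 \right)}} = - \frac{129}{303} + \frac{499}{-8 - 4 + 2 \left(-4\right)^{2}} = \left(-129\right) \frac{1}{303} + \frac{499}{-8 - 4 + 2 \cdot 16} = - \frac{43}{101} + \frac{499}{-8 - 4 + 32} = - \frac{43}{101} + \frac{499}{20} = \frac{49539}{2020}$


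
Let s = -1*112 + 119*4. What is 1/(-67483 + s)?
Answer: -1/67119 ≈ -1.4899e-5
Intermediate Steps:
s = 364 (s = -112 + 476 = 364)
1/(-67483 + s) = 1/(-67483 + 364) = 1/(-67119) = -1/67119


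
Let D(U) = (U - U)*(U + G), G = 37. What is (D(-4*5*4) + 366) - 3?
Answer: 363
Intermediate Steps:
D(U) = 0 (D(U) = (U - U)*(U + 37) = 0*(37 + U) = 0)
(D(-4*5*4) + 366) - 3 = (0 + 366) - 3 = 366 - 3 = 363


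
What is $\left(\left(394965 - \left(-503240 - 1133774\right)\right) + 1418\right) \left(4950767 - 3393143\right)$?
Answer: $3167267968728$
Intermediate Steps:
$\left(\left(394965 - \left(-503240 - 1133774\right)\right) + 1418\right) \left(4950767 - 3393143\right) = \left(\left(394965 - -1637014\right) + 1418\right) 1557624 = \left(\left(394965 + 1637014\right) + 1418\right) 1557624 = \left(2031979 + 1418\right) 1557624 = 2033397 \cdot 1557624 = 3167267968728$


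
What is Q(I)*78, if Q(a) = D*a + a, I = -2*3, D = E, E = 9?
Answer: -4680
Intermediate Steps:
D = 9
I = -6
Q(a) = 10*a (Q(a) = 9*a + a = 10*a)
Q(I)*78 = (10*(-6))*78 = -60*78 = -4680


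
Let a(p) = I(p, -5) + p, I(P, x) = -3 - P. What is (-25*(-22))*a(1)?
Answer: -1650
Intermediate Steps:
a(p) = -3 (a(p) = (-3 - p) + p = -3)
(-25*(-22))*a(1) = -25*(-22)*(-3) = 550*(-3) = -1650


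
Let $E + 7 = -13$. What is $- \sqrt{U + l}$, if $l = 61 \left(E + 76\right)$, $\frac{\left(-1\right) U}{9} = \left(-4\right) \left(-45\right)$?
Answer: $- 2 \sqrt{449} \approx -42.379$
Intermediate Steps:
$U = -1620$ ($U = - 9 \left(\left(-4\right) \left(-45\right)\right) = \left(-9\right) 180 = -1620$)
$E = -20$ ($E = -7 - 13 = -20$)
$l = 3416$ ($l = 61 \left(-20 + 76\right) = 61 \cdot 56 = 3416$)
$- \sqrt{U + l} = - \sqrt{-1620 + 3416} = - \sqrt{1796} = - 2 \sqrt{449}$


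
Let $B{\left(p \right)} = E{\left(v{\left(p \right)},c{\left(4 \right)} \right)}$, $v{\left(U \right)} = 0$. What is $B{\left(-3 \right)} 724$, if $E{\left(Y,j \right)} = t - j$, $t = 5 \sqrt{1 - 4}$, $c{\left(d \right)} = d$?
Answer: $-2896 + 3620 i \sqrt{3} \approx -2896.0 + 6270.0 i$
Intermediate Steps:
$t = 5 i \sqrt{3}$ ($t = 5 \sqrt{-3} = 5 i \sqrt{3} \approx 8.6602 i$)
$E{\left(Y,j \right)} = - j + 5 i \sqrt{3}$ ($E{\left(Y,j \right)} = 5 i \sqrt{3} - j = - j + 5 i \sqrt{3}$)
$B{\left(p \right)} = -4 + 5 i \sqrt{3}$ ($B{\left(p \right)} = \left(-1\right) 4 + 5 i \sqrt{3} = -4 + 5 i \sqrt{3}$)
$B{\left(-3 \right)} 724 = \left(-4 + 5 i \sqrt{3}\right) 724 = -2896 + 3620 i \sqrt{3}$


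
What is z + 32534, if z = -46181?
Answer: -13647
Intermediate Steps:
z + 32534 = -46181 + 32534 = -13647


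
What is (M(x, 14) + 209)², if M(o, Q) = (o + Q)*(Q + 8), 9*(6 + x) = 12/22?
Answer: 1343281/9 ≈ 1.4925e+5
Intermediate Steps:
x = -196/33 (x = -6 + (12/22)/9 = -6 + (12*(1/22))/9 = -6 + (⅑)*(6/11) = -6 + 2/33 = -196/33 ≈ -5.9394)
M(o, Q) = (8 + Q)*(Q + o) (M(o, Q) = (Q + o)*(8 + Q) = (8 + Q)*(Q + o))
(M(x, 14) + 209)² = ((14² + 8*14 + 8*(-196/33) + 14*(-196/33)) + 209)² = ((196 + 112 - 1568/33 - 2744/33) + 209)² = (532/3 + 209)² = (1159/3)² = 1343281/9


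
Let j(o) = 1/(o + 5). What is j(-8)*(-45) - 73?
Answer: -58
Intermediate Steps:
j(o) = 1/(5 + o)
j(-8)*(-45) - 73 = -45/(5 - 8) - 73 = -45/(-3) - 73 = -1/3*(-45) - 73 = 15 - 73 = -58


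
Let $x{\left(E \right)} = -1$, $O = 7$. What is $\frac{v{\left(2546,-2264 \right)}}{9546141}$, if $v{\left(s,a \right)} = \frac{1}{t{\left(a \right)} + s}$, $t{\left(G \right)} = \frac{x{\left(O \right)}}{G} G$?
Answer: $\frac{1}{24294928845} \approx 4.1161 \cdot 10^{-11}$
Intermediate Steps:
$t{\left(G \right)} = -1$ ($t{\left(G \right)} = - \frac{1}{G} G = -1$)
$v{\left(s,a \right)} = \frac{1}{-1 + s}$
$\frac{v{\left(2546,-2264 \right)}}{9546141} = \frac{1}{\left(-1 + 2546\right) 9546141} = \frac{1}{2545} \cdot \frac{1}{9546141} = \frac{1}{24294928845}$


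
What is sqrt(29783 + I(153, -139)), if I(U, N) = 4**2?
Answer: 3*sqrt(3311) ≈ 172.62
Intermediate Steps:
I(U, N) = 16
sqrt(29783 + I(153, -139)) = sqrt(29783 + 16) = sqrt(29799) = 3*sqrt(3311)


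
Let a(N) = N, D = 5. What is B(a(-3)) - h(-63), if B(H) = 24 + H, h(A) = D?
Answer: 16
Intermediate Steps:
h(A) = 5
B(a(-3)) - h(-63) = (24 - 3) - 1*5 = 21 - 5 = 16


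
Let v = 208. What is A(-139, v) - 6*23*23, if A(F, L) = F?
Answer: -3313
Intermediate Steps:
A(-139, v) - 6*23*23 = -139 - 6*23*23 = -139 - 138*23 = -139 - 3174 = -3313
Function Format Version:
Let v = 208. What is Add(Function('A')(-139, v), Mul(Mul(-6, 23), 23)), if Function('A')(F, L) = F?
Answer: -3313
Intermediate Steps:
Add(Function('A')(-139, v), Mul(Mul(-6, 23), 23)) = Add(-139, Mul(Mul(-6, 23), 23)) = Add(-139, Mul(-138, 23)) = Add(-139, -3174) = -3313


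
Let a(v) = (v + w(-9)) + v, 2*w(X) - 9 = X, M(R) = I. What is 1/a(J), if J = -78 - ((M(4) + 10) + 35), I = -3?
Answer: -1/240 ≈ -0.0041667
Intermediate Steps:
M(R) = -3
w(X) = 9/2 + X/2
J = -120 (J = -78 - ((-3 + 10) + 35) = -78 - (7 + 35) = -78 - 1*42 = -78 - 42 = -120)
a(v) = 2*v (a(v) = (v + (9/2 + (½)*(-9))) + v = (v + (9/2 - 9/2)) + v = (v + 0) + v = v + v = 2*v)
1/a(J) = 1/(2*(-120)) = 1/(-240) = -1/240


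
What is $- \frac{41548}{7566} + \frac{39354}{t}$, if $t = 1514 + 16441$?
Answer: $- \frac{273652}{82935} \approx -3.2996$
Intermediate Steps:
$t = 17955$
$- \frac{41548}{7566} + \frac{39354}{t} = - \frac{41548}{7566} + \frac{39354}{17955} = \left(-41548\right) \frac{1}{7566} + 39354 \cdot \frac{1}{17955} = - \frac{1598}{291} + \frac{1874}{855} = - \frac{273652}{82935}$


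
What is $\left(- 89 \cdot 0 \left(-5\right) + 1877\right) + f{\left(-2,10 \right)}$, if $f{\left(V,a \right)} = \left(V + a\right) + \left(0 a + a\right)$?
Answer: $1895$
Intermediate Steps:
$f{\left(V,a \right)} = V + 2 a$ ($f{\left(V,a \right)} = \left(V + a\right) + \left(0 + a\right) = \left(V + a\right) + a = V + 2 a$)
$\left(- 89 \cdot 0 \left(-5\right) + 1877\right) + f{\left(-2,10 \right)} = \left(- 89 \cdot 0 \left(-5\right) + 1877\right) + \left(-2 + 2 \cdot 10\right) = \left(\left(-89\right) 0 + 1877\right) + \left(-2 + 20\right) = \left(0 + 1877\right) + 18 = 1877 + 18 = 1895$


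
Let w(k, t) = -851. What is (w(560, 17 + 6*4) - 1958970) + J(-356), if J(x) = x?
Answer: -1960177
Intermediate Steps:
(w(560, 17 + 6*4) - 1958970) + J(-356) = (-851 - 1958970) - 356 = -1959821 - 356 = -1960177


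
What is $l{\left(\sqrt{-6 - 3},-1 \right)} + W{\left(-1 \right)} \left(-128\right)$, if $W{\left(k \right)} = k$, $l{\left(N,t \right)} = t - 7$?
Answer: $120$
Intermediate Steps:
$l{\left(N,t \right)} = -7 + t$
$l{\left(\sqrt{-6 - 3},-1 \right)} + W{\left(-1 \right)} \left(-128\right) = \left(-7 - 1\right) - -128 = -8 + 128 = 120$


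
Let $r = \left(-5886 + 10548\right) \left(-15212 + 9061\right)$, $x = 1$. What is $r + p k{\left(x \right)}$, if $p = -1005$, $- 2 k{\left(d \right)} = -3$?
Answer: $- \frac{57354939}{2} \approx -2.8677 \cdot 10^{7}$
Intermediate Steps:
$k{\left(d \right)} = \frac{3}{2}$ ($k{\left(d \right)} = \left(- \frac{1}{2}\right) \left(-3\right) = \frac{3}{2}$)
$r = -28675962$ ($r = 4662 \left(-6151\right) = -28675962$)
$r + p k{\left(x \right)} = -28675962 - \frac{3015}{2} = - \frac{57354939}{2}$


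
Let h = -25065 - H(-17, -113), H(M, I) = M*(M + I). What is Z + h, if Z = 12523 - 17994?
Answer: -32746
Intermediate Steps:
H(M, I) = M*(I + M)
h = -27275 (h = -25065 - (-17)*(-113 - 17) = -25065 - (-17)*(-130) = -25065 - 1*2210 = -25065 - 2210 = -27275)
Z = -5471
Z + h = -5471 - 27275 = -32746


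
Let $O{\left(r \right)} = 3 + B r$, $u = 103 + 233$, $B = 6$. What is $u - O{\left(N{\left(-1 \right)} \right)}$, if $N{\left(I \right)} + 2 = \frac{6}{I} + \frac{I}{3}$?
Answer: $383$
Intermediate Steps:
$u = 336$
$N{\left(I \right)} = -2 + \frac{6}{I} + \frac{I}{3}$ ($N{\left(I \right)} = -2 + \left(\frac{6}{I} + \frac{I}{3}\right) = -2 + \frac{6}{I} + \frac{I}{3}$)
$O{\left(r \right)} = 3 + 6 r$
$u - O{\left(N{\left(-1 \right)} \right)} = 336 - \left(3 + 6 \left(-2 + \frac{6}{-1} + \frac{1}{3} \left(-1\right)\right)\right) = 336 - \left(3 + 6 \left(-2 + 6 \left(-1\right) - \frac{1}{3}\right)\right) = 336 - \left(3 + 6 \left(-2 - 6 - \frac{1}{3}\right)\right) = 336 - \left(3 + 6 \left(- \frac{25}{3}\right)\right) = 336 - \left(3 - 50\right) = 336 - -47 = 336 + 47 = 383$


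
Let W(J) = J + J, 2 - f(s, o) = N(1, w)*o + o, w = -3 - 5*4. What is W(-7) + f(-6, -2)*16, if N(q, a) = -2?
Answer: -14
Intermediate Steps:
w = -23 (w = -3 - 20 = -23)
f(s, o) = 2 + o (f(s, o) = 2 - (-2*o + o) = 2 - (-1)*o = 2 + o)
W(J) = 2*J
W(-7) + f(-6, -2)*16 = 2*(-7) + (2 - 2)*16 = -14 + 0*16 = -14 + 0 = -14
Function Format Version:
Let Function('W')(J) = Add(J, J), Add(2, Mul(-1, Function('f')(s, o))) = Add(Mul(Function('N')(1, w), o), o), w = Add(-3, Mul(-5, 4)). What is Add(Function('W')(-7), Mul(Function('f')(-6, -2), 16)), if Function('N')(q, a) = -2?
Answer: -14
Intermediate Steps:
w = -23 (w = Add(-3, -20) = -23)
Function('f')(s, o) = Add(2, o) (Function('f')(s, o) = Add(2, Mul(-1, Add(Mul(-2, o), o))) = Add(2, Mul(-1, Mul(-1, o))) = Add(2, o))
Function('W')(J) = Mul(2, J)
Add(Function('W')(-7), Mul(Function('f')(-6, -2), 16)) = Add(Mul(2, -7), Mul(Add(2, -2), 16)) = Add(-14, Mul(0, 16)) = Add(-14, 0) = -14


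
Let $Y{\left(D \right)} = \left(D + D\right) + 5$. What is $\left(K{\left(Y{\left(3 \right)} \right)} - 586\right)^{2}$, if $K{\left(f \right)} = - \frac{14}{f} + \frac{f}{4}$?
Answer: $\frac{661466961}{1936} \approx 3.4167 \cdot 10^{5}$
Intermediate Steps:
$Y{\left(D \right)} = 5 + 2 D$ ($Y{\left(D \right)} = 2 D + 5 = 5 + 2 D$)
$K{\left(f \right)} = - \frac{14}{f} + \frac{f}{4}$ ($K{\left(f \right)} = - \frac{14}{f} + f \frac{1}{4} = - \frac{14}{f} + \frac{f}{4}$)
$\left(K{\left(Y{\left(3 \right)} \right)} - 586\right)^{2} = \left(\left(- \frac{14}{5 + 2 \cdot 3} + \frac{5 + 2 \cdot 3}{4}\right) - 586\right)^{2} = \left(\left(- \frac{14}{5 + 6} + \frac{5 + 6}{4}\right) - 586\right)^{2} = \left(\left(- \frac{14}{11} + \frac{1}{4} \cdot 11\right) - 586\right)^{2} = \left(\left(\left(-14\right) \frac{1}{11} + \frac{11}{4}\right) - 586\right)^{2} = \left(\left(- \frac{14}{11} + \frac{11}{4}\right) - 586\right)^{2} = \left(\frac{65}{44} - 586\right)^{2} = \left(- \frac{25719}{44}\right)^{2} = \frac{661466961}{1936}$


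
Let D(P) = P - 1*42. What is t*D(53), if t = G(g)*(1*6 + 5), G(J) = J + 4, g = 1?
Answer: 605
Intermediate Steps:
G(J) = 4 + J
D(P) = -42 + P (D(P) = P - 42 = -42 + P)
t = 55 (t = (4 + 1)*(1*6 + 5) = 5*(6 + 5) = 5*11 = 55)
t*D(53) = 55*(-42 + 53) = 55*11 = 605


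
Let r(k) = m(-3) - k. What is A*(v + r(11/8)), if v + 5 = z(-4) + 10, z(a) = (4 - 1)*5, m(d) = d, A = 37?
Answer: 4625/8 ≈ 578.13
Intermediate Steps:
z(a) = 15 (z(a) = 3*5 = 15)
r(k) = -3 - k
v = 20 (v = -5 + (15 + 10) = -5 + 25 = 20)
A*(v + r(11/8)) = 37*(20 + (-3 - 11/8)) = 37*(20 - 35/8) = 37*(125/8) = 4625/8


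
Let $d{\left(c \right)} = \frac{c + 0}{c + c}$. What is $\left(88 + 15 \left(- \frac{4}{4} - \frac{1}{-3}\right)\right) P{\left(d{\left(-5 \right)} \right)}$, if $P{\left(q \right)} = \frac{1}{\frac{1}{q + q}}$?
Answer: $78$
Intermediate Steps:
$d{\left(c \right)} = \frac{1}{2}$ ($d{\left(c \right)} = \frac{c}{2 c} = c \frac{1}{2 c} = \frac{1}{2}$)
$P{\left(q \right)} = 2 q$ ($P{\left(q \right)} = \frac{1}{\frac{1}{2 q}} = \frac{1}{\frac{1}{2} \frac{1}{q}} = 2 q$)
$\left(88 + 15 \left(- \frac{4}{4} - \frac{1}{-3}\right)\right) P{\left(d{\left(-5 \right)} \right)} = \left(88 + 15 \left(- \frac{4}{4} - \frac{1}{-3}\right)\right) 2 \cdot \frac{1}{2} = \left(88 + 15 \left(\left(-4\right) \frac{1}{4} - - \frac{1}{3}\right)\right) 1 = \left(88 + 15 \left(-1 + \frac{1}{3}\right)\right) 1 = \left(88 + 15 \left(- \frac{2}{3}\right)\right) 1 = \left(88 - 10\right) 1 = 78 \cdot 1 = 78$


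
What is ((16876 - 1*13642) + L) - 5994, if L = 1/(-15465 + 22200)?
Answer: -18588599/6735 ≈ -2760.0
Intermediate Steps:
L = 1/6735 ≈ 0.00014848
((16876 - 1*13642) + L) - 5994 = ((16876 - 1*13642) + 1/6735) - 5994 = ((16876 - 13642) + 1/6735) - 5994 = (3234 + 1/6735) - 5994 = 21780991/6735 - 5994 = -18588599/6735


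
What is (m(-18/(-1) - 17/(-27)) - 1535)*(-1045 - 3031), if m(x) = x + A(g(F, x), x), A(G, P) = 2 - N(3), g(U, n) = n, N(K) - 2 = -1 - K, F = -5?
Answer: 166439384/27 ≈ 6.1644e+6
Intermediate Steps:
N(K) = 1 - K (N(K) = 2 + (-1 - K) = 1 - K)
A(G, P) = 4 (A(G, P) = 2 - (1 - 1*3) = 2 - (1 - 3) = 2 - 1*(-2) = 2 + 2 = 4)
m(x) = 4 + x (m(x) = x + 4 = 4 + x)
(m(-18/(-1) - 17/(-27)) - 1535)*(-1045 - 3031) = ((4 + (-18/(-1) - 17/(-27))) - 1535)*(-1045 - 3031) = ((4 + (-18*(-1) - 17*(-1/27))) - 1535)*(-4076) = ((4 + (18 + 17/27)) - 1535)*(-4076) = ((4 + 503/27) - 1535)*(-4076) = (611/27 - 1535)*(-4076) = -40834/27*(-4076) = 166439384/27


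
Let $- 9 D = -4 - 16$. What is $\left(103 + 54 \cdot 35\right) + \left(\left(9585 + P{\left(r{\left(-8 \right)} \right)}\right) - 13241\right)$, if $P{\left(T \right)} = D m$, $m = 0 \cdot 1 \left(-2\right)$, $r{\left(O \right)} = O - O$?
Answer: $-1663$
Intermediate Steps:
$D = \frac{20}{9}$ ($D = - \frac{-4 - 16}{9} = \left(- \frac{1}{9}\right) \left(-20\right) = \frac{20}{9} \approx 2.2222$)
$r{\left(O \right)} = 0$
$m = 0$ ($m = 0 \left(-2\right) = 0$)
$P{\left(T \right)} = 0$ ($P{\left(T \right)} = \frac{20}{9} \cdot 0 = 0$)
$\left(103 + 54 \cdot 35\right) + \left(\left(9585 + P{\left(r{\left(-8 \right)} \right)}\right) - 13241\right) = \left(103 + 54 \cdot 35\right) + \left(\left(9585 + 0\right) - 13241\right) = \left(103 + 1890\right) + \left(9585 - 13241\right) = 1993 - 3656 = -1663$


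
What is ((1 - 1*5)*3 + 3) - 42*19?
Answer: -807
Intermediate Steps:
((1 - 1*5)*3 + 3) - 42*19 = ((1 - 5)*3 + 3) - 798 = (-4*3 + 3) - 798 = (-12 + 3) - 798 = -9 - 798 = -807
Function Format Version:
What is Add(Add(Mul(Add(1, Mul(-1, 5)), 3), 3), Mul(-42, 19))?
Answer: -807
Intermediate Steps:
Add(Add(Mul(Add(1, Mul(-1, 5)), 3), 3), Mul(-42, 19)) = Add(Add(Mul(Add(1, -5), 3), 3), -798) = Add(Add(Mul(-4, 3), 3), -798) = Add(Add(-12, 3), -798) = Add(-9, -798) = -807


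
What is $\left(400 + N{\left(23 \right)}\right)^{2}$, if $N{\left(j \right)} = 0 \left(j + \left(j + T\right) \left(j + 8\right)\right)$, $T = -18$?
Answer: $160000$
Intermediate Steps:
$N{\left(j \right)} = 0$ ($N{\left(j \right)} = 0 \left(j + \left(j - 18\right) \left(j + 8\right)\right) = 0 \left(j + \left(-18 + j\right) \left(8 + j\right)\right) = 0$)
$\left(400 + N{\left(23 \right)}\right)^{2} = \left(400 + 0\right)^{2} = 400^{2} = 160000$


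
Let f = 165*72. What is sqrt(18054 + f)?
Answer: 3*sqrt(3326) ≈ 173.01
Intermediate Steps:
f = 11880
sqrt(18054 + f) = sqrt(18054 + 11880) = sqrt(29934) = 3*sqrt(3326)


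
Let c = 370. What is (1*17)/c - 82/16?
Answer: -7517/1480 ≈ -5.0791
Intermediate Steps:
(1*17)/c - 82/16 = (1*17)/370 - 82/16 = 17*(1/370) - 82*1/16 = 17/370 - 41/8 = -7517/1480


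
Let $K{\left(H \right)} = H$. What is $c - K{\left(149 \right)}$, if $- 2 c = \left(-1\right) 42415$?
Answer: $\frac{42117}{2} \approx 21059.0$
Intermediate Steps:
$c = \frac{42415}{2}$ ($c = - \frac{\left(-1\right) 42415}{2} = \left(- \frac{1}{2}\right) \left(-42415\right) = \frac{42415}{2} \approx 21208.0$)
$c - K{\left(149 \right)} = \frac{42415}{2} - 149 = \frac{42117}{2}$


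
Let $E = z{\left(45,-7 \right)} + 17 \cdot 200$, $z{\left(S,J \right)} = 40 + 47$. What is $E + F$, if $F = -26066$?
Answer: $-22579$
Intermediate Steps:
$z{\left(S,J \right)} = 87$
$E = 3487$ ($E = 87 + 17 \cdot 200 = 87 + 3400 = 3487$)
$E + F = 3487 - 26066 = -22579$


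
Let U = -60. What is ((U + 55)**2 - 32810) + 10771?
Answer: -22014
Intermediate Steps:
((U + 55)**2 - 32810) + 10771 = ((-60 + 55)**2 - 32810) + 10771 = ((-5)**2 - 32810) + 10771 = (25 - 32810) + 10771 = -32785 + 10771 = -22014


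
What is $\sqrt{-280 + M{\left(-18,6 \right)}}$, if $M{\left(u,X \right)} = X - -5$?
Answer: $i \sqrt{269} \approx 16.401 i$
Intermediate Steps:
$M{\left(u,X \right)} = 5 + X$ ($M{\left(u,X \right)} = X + 5 = 5 + X$)
$\sqrt{-280 + M{\left(-18,6 \right)}} = \sqrt{-280 + \left(5 + 6\right)} = \sqrt{-280 + 11} = \sqrt{-269} = i \sqrt{269}$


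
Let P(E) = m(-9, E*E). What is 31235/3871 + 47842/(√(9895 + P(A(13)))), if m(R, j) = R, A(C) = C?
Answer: 31235/3871 + 23921*√9886/4943 ≈ 489.24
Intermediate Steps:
P(E) = -9
31235/3871 + 47842/(√(9895 + P(A(13)))) = 31235/3871 + 47842/(√(9895 - 9)) = 31235*(1/3871) + 47842/(√9886) = 31235/3871 + 47842*(√9886/9886) = 31235/3871 + 23921*√9886/4943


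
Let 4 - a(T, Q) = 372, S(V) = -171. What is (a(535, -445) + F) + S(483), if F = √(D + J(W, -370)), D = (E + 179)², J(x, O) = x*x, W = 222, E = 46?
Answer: -539 + 3*√11101 ≈ -222.92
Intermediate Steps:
J(x, O) = x²
a(T, Q) = -368 (a(T, Q) = 4 - 1*372 = 4 - 372 = -368)
D = 50625 (D = (46 + 179)² = 225² = 50625)
F = 3*√11101 (F = √(50625 + 222²) = √(50625 + 49284) = √99909 = 3*√11101 ≈ 316.08)
(a(535, -445) + F) + S(483) = (-368 + 3*√11101) - 171 = -539 + 3*√11101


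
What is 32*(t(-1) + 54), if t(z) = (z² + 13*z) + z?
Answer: 1312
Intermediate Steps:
t(z) = z² + 14*z
32*(t(-1) + 54) = 32*(-(14 - 1) + 54) = 32*(-1*13 + 54) = 32*(-13 + 54) = 32*41 = 1312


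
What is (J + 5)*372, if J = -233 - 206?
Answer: -161448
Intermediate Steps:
J = -439
(J + 5)*372 = (-439 + 5)*372 = -434*372 = -161448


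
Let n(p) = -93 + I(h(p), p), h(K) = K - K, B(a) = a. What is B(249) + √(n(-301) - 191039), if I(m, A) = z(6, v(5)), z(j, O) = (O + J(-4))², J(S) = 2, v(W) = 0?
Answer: 249 + 2*I*√47782 ≈ 249.0 + 437.18*I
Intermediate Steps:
h(K) = 0
z(j, O) = (2 + O)² (z(j, O) = (O + 2)² = (2 + O)²)
I(m, A) = 4 (I(m, A) = (2 + 0)² = 2² = 4)
n(p) = -89 (n(p) = -93 + 4 = -89)
B(249) + √(n(-301) - 191039) = 249 + √(-89 - 191039) = 249 + √(-191128) = 249 + 2*I*√47782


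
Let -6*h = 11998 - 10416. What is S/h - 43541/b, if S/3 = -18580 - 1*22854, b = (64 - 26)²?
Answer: 504035333/1142204 ≈ 441.28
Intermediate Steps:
b = 1444 (b = 38² = 1444)
h = -791/3 (h = -(11998 - 10416)/6 = -⅙*1582 = -791/3 ≈ -263.67)
S = -124302 (S = 3*(-18580 - 1*22854) = 3*(-18580 - 22854) = 3*(-41434) = -124302)
S/h - 43541/b = -124302/(-791/3) - 43541/1444 = -124302*(-3/791) - 43541*1/1444 = 372906/791 - 43541/1444 = 504035333/1142204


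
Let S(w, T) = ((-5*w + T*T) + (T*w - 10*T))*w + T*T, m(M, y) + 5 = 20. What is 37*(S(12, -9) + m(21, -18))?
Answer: 4884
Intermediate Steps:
m(M, y) = 15 (m(M, y) = -5 + 20 = 15)
S(w, T) = T² + w*(T² - 10*T - 5*w + T*w) (S(w, T) = ((-5*w + T²) + (-10*T + T*w))*w + T² = ((T² - 5*w) + (-10*T + T*w))*w + T² = (T² - 10*T - 5*w + T*w)*w + T² = w*(T² - 10*T - 5*w + T*w) + T² = T² + w*(T² - 10*T - 5*w + T*w))
37*(S(12, -9) + m(21, -18)) = 37*(((-9)² - 5*12² - 9*12² + 12*(-9)² - 10*(-9)*12) + 15) = 37*((81 - 5*144 - 9*144 + 12*81 + 1080) + 15) = 37*((81 - 720 - 1296 + 972 + 1080) + 15) = 37*(117 + 15) = 37*132 = 4884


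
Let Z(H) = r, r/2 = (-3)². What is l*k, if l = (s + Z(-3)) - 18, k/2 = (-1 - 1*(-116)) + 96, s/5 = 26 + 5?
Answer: 65410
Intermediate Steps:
s = 155 (s = 5*(26 + 5) = 5*31 = 155)
r = 18 (r = 2*(-3)² = 2*9 = 18)
Z(H) = 18
k = 422 (k = 2*((-1 - 1*(-116)) + 96) = 2*((-1 + 116) + 96) = 2*(115 + 96) = 2*211 = 422)
l = 155 (l = (155 + 18) - 18 = 173 - 18 = 155)
l*k = 155*422 = 65410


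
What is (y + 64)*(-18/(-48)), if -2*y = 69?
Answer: 177/16 ≈ 11.063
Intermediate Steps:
y = -69/2 (y = -1/2*69 = -69/2 ≈ -34.500)
(y + 64)*(-18/(-48)) = (-69/2 + 64)*(-18/(-48)) = 59*(-18*(-1/48))/2 = (59/2)*(3/8) = 177/16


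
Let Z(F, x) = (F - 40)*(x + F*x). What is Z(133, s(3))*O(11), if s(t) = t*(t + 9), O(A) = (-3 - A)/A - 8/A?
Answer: -897264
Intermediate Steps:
O(A) = -8/A + (-3 - A)/A (O(A) = (-3 - A)/A - 8/A = -8/A + (-3 - A)/A)
s(t) = t*(9 + t)
Z(F, x) = (-40 + F)*(x + F*x)
Z(133, s(3))*O(11) = ((3*(9 + 3))*(-40 + 133**2 - 39*133))*((-11 - 1*11)/11) = ((3*12)*(-40 + 17689 - 5187))*((-11 - 11)/11) = (36*12462)*((1/11)*(-22)) = 448632*(-2) = -897264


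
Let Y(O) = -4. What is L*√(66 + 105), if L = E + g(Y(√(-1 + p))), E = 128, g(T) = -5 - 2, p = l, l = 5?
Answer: 363*√19 ≈ 1582.3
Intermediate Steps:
p = 5
g(T) = -7
L = 121 (L = 128 - 7 = 121)
L*√(66 + 105) = 121*√(66 + 105) = 121*√171 = 121*(3*√19) = 363*√19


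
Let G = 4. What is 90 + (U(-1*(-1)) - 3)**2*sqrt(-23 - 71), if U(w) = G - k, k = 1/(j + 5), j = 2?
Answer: 90 + 36*I*sqrt(94)/49 ≈ 90.0 + 7.1231*I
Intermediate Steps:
k = 1/7 (k = 1/(2 + 5) = 1/7 ≈ 0.14286)
U(w) = 27/7 (U(w) = 4 - 1*1/7 = 4 - 1/7 = 27/7)
90 + (U(-1*(-1)) - 3)**2*sqrt(-23 - 71) = 90 + (27/7 - 3)**2*sqrt(-23 - 71) = 90 + (6/7)**2*sqrt(-94) = 90 + 36*(I*sqrt(94))/49 = 90 + 36*I*sqrt(94)/49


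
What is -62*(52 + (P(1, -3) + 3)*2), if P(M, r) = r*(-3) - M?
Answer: -4588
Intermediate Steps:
P(M, r) = -M - 3*r (P(M, r) = -3*r - M = -M - 3*r)
-62*(52 + (P(1, -3) + 3)*2) = -62*(52 + ((-1*1 - 3*(-3)) + 3)*2) = -62*(52 + ((-1 + 9) + 3)*2) = -62*(52 + (8 + 3)*2) = -62*(52 + 11*2) = -62*(52 + 22) = -62*74 = -4588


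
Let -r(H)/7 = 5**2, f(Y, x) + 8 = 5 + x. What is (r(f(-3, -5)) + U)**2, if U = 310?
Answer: 18225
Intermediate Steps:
f(Y, x) = -3 + x (f(Y, x) = -8 + (5 + x) = -3 + x)
r(H) = -175 (r(H) = -7*5**2 = -7*25 = -175)
(r(f(-3, -5)) + U)**2 = (-175 + 310)**2 = 135**2 = 18225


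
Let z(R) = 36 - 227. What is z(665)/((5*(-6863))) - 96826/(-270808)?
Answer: 1687154259/4646388260 ≈ 0.36311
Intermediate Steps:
z(R) = -191
z(665)/((5*(-6863))) - 96826/(-270808) = -191/(5*(-6863)) - 96826/(-270808) = -191/(-34315) - 96826*(-1/270808) = -191*(-1/34315) + 48413/135404 = 191/34315 + 48413/135404 = 1687154259/4646388260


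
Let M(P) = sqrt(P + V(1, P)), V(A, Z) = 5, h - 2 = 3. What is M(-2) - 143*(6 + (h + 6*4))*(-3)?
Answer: 15015 + sqrt(3) ≈ 15017.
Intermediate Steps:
h = 5 (h = 2 + 3 = 5)
M(P) = sqrt(5 + P) (M(P) = sqrt(P + 5) = sqrt(5 + P))
M(-2) - 143*(6 + (h + 6*4))*(-3) = sqrt(5 - 2) - 143*(6 + (5 + 6*4))*(-3) = sqrt(3) - 143*(6 + (5 + 24))*(-3) = sqrt(3) - 143*(6 + 29)*(-3) = sqrt(3) - 5005*(-3) = sqrt(3) - 143*(-105) = sqrt(3) + 15015 = 15015 + sqrt(3)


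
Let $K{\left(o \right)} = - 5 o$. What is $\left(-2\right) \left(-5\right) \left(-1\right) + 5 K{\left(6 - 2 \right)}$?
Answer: $-110$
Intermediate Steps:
$\left(-2\right) \left(-5\right) \left(-1\right) + 5 K{\left(6 - 2 \right)} = \left(-2\right) \left(-5\right) \left(-1\right) + 5 \left(- 5 \left(6 - 2\right)\right) = 10 \left(-1\right) + 5 \left(\left(-5\right) 4\right) = -10 + 5 \left(-20\right) = -10 - 100 = -110$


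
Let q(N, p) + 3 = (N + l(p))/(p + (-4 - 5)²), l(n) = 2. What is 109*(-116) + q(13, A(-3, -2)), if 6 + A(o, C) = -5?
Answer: -177055/14 ≈ -12647.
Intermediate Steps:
A(o, C) = -11 (A(o, C) = -6 - 5 = -11)
q(N, p) = -3 + (2 + N)/(81 + p) (q(N, p) = -3 + (N + 2)/(p + (-4 - 5)²) = -3 + (2 + N)/(p + (-9)²) = -3 + (2 + N)/(p + 81) = -3 + (2 + N)/(81 + p))
109*(-116) + q(13, A(-3, -2)) = 109*(-116) + (-241 + 13 - 3*(-11))/(81 - 11) = -12644 + (-241 + 13 + 33)/70 = -12644 + (1/70)*(-195) = -12644 - 39/14 = -177055/14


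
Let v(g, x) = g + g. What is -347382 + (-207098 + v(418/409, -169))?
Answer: -226781484/409 ≈ -5.5448e+5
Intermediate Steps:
v(g, x) = 2*g
-347382 + (-207098 + v(418/409, -169)) = -347382 + (-207098 + 2*(418/409)) = -347382 + (-207098 + 836/409) = -347382 - 84702246/409 = -226781484/409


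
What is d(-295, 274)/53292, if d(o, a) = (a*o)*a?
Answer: -5536855/13323 ≈ -415.59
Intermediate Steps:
d(o, a) = o*a**2
d(-295, 274)/53292 = -295*274**2/53292 = -295*75076*(1/53292) = -22147420*1/53292 = -5536855/13323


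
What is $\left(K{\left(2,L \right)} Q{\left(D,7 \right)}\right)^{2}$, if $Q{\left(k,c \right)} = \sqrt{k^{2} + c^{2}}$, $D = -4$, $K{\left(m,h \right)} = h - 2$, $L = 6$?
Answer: $1040$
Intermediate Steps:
$K{\left(m,h \right)} = -2 + h$
$Q{\left(k,c \right)} = \sqrt{c^{2} + k^{2}}$
$\left(K{\left(2,L \right)} Q{\left(D,7 \right)}\right)^{2} = \left(\left(-2 + 6\right) \sqrt{7^{2} + \left(-4\right)^{2}}\right)^{2} = \left(4 \sqrt{49 + 16}\right)^{2} = \left(4 \sqrt{65}\right)^{2} = 1040$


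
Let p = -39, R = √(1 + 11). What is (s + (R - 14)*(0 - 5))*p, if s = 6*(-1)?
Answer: -2496 + 390*√3 ≈ -1820.5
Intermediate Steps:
R = 2*√3 (R = √12 = 2*√3 ≈ 3.4641)
s = -6
(s + (R - 14)*(0 - 5))*p = (-6 + (2*√3 - 14)*(0 - 5))*(-39) = (-6 + (-14 + 2*√3)*(-5))*(-39) = (-6 + (70 - 10*√3))*(-39) = (64 - 10*√3)*(-39) = -2496 + 390*√3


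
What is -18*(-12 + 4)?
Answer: 144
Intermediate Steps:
-18*(-12 + 4) = -18*(-8) = 144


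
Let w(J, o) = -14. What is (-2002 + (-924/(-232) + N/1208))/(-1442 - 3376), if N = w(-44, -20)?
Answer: 34997473/84392088 ≈ 0.41470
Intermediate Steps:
N = -14
(-2002 + (-924/(-232) + N/1208))/(-1442 - 3376) = (-2002 + (-924/(-232) - 14/1208))/(-1442 - 3376) = (-2002 + (-924*(-1/232) - 14*1/1208))/(-4818) = (-2002 + (231/58 - 7/604))*(-1/4818) = (-2002 + 69559/17516)*(-1/4818) = -34997473/17516*(-1/4818) = 34997473/84392088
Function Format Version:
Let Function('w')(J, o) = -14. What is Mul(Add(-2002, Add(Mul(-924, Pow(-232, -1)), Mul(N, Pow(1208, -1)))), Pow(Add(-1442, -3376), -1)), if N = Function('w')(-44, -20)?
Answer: Rational(34997473, 84392088) ≈ 0.41470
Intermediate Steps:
N = -14
Mul(Add(-2002, Add(Mul(-924, Pow(-232, -1)), Mul(N, Pow(1208, -1)))), Pow(Add(-1442, -3376), -1)) = Mul(Add(-2002, Add(Mul(-924, Pow(-232, -1)), Mul(-14, Pow(1208, -1)))), Pow(Add(-1442, -3376), -1)) = Mul(Add(-2002, Add(Mul(-924, Rational(-1, 232)), Mul(-14, Rational(1, 1208)))), Pow(-4818, -1)) = Mul(Add(-2002, Add(Rational(231, 58), Rational(-7, 604))), Rational(-1, 4818)) = Mul(Add(-2002, Rational(69559, 17516)), Rational(-1, 4818)) = Mul(Rational(-34997473, 17516), Rational(-1, 4818)) = Rational(34997473, 84392088)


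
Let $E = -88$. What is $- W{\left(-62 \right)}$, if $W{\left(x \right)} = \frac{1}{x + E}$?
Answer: $\frac{1}{150} \approx 0.0066667$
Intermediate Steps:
$W{\left(x \right)} = \frac{1}{-88 + x}$ ($W{\left(x \right)} = \frac{1}{x - 88} = \frac{1}{-88 + x}$)
$- W{\left(-62 \right)} = - \frac{1}{-88 - 62} = - \frac{1}{-150} = \left(-1\right) \left(- \frac{1}{150}\right) = \frac{1}{150}$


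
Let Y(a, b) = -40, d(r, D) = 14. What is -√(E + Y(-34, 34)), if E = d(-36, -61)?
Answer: -I*√26 ≈ -5.099*I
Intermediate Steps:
E = 14
-√(E + Y(-34, 34)) = -√(14 - 40) = -√(-26) = -I*√26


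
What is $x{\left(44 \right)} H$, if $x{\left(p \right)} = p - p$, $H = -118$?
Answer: $0$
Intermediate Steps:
$x{\left(p \right)} = 0$
$x{\left(44 \right)} H = 0 \left(-118\right) = 0$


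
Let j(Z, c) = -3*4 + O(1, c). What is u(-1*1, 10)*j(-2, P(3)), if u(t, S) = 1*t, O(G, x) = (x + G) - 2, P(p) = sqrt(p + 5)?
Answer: 13 - 2*sqrt(2) ≈ 10.172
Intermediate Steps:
P(p) = sqrt(5 + p)
O(G, x) = -2 + G + x (O(G, x) = (G + x) - 2 = -2 + G + x)
j(Z, c) = -13 + c (j(Z, c) = -3*4 + (-2 + 1 + c) = -12 + (-1 + c) = -13 + c)
u(t, S) = t
u(-1*1, 10)*j(-2, P(3)) = (-1*1)*(-13 + sqrt(5 + 3)) = -(-13 + sqrt(8)) = -(-13 + 2*sqrt(2)) = 13 - 2*sqrt(2)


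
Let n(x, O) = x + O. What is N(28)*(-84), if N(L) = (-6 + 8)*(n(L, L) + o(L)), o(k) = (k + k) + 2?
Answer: -19152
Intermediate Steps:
n(x, O) = O + x
o(k) = 2 + 2*k (o(k) = 2*k + 2 = 2 + 2*k)
N(L) = 4 + 8*L (N(L) = (-6 + 8)*((L + L) + (2 + 2*L)) = 2*(2*L + (2 + 2*L)) = 2*(2 + 4*L) = 4 + 8*L)
N(28)*(-84) = (4 + 8*28)*(-84) = (4 + 224)*(-84) = 228*(-84) = -19152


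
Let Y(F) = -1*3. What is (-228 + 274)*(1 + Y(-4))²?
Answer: 184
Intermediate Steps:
Y(F) = -3
(-228 + 274)*(1 + Y(-4))² = (-228 + 274)*(1 - 3)² = 46*(-2)² = 46*4 = 184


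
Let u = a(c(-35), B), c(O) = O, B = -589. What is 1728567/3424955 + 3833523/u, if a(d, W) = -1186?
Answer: -13127593686003/4061996630 ≈ -3231.8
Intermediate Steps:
u = -1186
1728567/3424955 + 3833523/u = 1728567/3424955 + 3833523/(-1186) = 1728567*(1/3424955) + 3833523*(-1/1186) = 1728567/3424955 - 3833523/1186 = -13127593686003/4061996630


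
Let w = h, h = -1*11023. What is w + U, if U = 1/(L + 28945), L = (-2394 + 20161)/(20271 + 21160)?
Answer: -13219201115995/1199238062 ≈ -11023.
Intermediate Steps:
L = 17767/41431 ≈ 0.42883
h = -11023
U = 41431/1199238062 (U = 1/(17767/41431 + 28945) = 1/(1199238062/41431) = 41431/1199238062 ≈ 3.4548e-5)
w = -11023
w + U = -11023 + 41431/1199238062 = -13219201115995/1199238062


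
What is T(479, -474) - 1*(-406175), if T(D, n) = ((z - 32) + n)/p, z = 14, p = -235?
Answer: 95451617/235 ≈ 4.0618e+5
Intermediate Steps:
T(D, n) = 18/235 - n/235 (T(D, n) = ((14 - 32) + n)/(-235) = (-18 + n)*(-1/235) = 18/235 - n/235)
T(479, -474) - 1*(-406175) = (18/235 - 1/235*(-474)) - 1*(-406175) = (18/235 + 474/235) + 406175 = 492/235 + 406175 = 95451617/235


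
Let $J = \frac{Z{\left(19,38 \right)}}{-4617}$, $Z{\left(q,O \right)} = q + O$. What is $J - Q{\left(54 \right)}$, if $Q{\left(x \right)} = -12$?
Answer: $\frac{971}{81} \approx 11.988$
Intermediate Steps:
$Z{\left(q,O \right)} = O + q$
$J = - \frac{1}{81}$ ($J = \frac{38 + 19}{-4617} = 57 \left(- \frac{1}{4617}\right) = - \frac{1}{81} \approx -0.012346$)
$J - Q{\left(54 \right)} = - \frac{1}{81} - -12 = - \frac{1}{81} + 12 = \frac{971}{81}$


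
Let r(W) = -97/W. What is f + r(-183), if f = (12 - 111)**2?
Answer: 1793680/183 ≈ 9801.5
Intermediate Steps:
f = 9801 (f = (-99)**2 = 9801)
f + r(-183) = 9801 - 97/(-183) = 9801 - 97*(-1/183) = 9801 + 97/183 = 1793680/183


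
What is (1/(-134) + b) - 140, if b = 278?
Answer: 18491/134 ≈ 137.99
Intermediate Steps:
(1/(-134) + b) - 140 = (1/(-134) + 278) - 140 = (-1/134 + 278) - 140 = 37251/134 - 140 = 18491/134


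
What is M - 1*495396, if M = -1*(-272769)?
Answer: -222627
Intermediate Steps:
M = 272769
M - 1*495396 = 272769 - 1*495396 = 272769 - 495396 = -222627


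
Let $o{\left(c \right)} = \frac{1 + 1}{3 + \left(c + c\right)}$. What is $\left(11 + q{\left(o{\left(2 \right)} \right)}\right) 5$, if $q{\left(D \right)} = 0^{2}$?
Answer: $55$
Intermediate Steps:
$o{\left(c \right)} = \frac{2}{3 + 2 c}$
$q{\left(D \right)} = 0$
$\left(11 + q{\left(o{\left(2 \right)} \right)}\right) 5 = \left(11 + 0\right) 5 = 11 \cdot 5 = 55$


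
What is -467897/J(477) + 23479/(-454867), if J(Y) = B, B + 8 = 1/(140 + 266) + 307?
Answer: -86412197540999/55218579465 ≈ -1564.9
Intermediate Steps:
B = 121395/406 (B = -8 + (1/(140 + 266) + 307) = -8 + (1/406 + 307) = -8 + 124643/406 = 121395/406 ≈ 299.00)
J(Y) = 121395/406
-467897/J(477) + 23479/(-454867) = -467897/121395/406 + 23479/(-454867) = -467897*406/121395 + 23479*(-1/454867) = -189966182/121395 - 23479/454867 = -86412197540999/55218579465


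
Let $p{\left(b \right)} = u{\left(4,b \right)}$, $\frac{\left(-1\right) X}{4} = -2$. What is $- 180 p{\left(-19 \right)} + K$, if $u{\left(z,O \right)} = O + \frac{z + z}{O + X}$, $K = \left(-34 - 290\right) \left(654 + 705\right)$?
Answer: $- \frac{4804416}{11} \approx -4.3677 \cdot 10^{5}$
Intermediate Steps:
$X = 8$ ($X = \left(-4\right) \left(-2\right) = 8$)
$K = -440316$ ($K = \left(-324\right) 1359 = -440316$)
$u{\left(z,O \right)} = O + \frac{2 z}{8 + O}$ ($u{\left(z,O \right)} = O + \frac{z + z}{O + 8} = O + \frac{2 z}{8 + O}$)
$p{\left(b \right)} = \frac{8 + b^{2} + 8 b}{8 + b}$ ($p{\left(b \right)} = \frac{b^{2} + 2 \cdot 4 + 8 b}{8 + b} = \frac{b^{2} + 8 + 8 b}{8 + b} = \frac{8 + b^{2} + 8 b}{8 + b}$)
$- 180 p{\left(-19 \right)} + K = - 180 \frac{8 + \left(-19\right)^{2} + 8 \left(-19\right)}{8 - 19} - 440316 = - 180 \frac{8 + 361 - 152}{-11} - 440316 = - 180 \left(\left(- \frac{1}{11}\right) 217\right) - 440316 = \left(-180\right) \left(- \frac{217}{11}\right) - 440316 = \frac{39060}{11} - 440316 = - \frac{4804416}{11}$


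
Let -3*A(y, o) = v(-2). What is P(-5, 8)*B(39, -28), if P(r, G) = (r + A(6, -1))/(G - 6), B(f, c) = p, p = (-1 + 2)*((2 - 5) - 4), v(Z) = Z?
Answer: 91/6 ≈ 15.167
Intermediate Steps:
A(y, o) = ⅔ (A(y, o) = -⅓*(-2) = ⅔)
p = -7 (p = 1*(-3 - 4) = 1*(-7) = -7)
B(f, c) = -7
P(r, G) = (⅔ + r)/(-6 + G) (P(r, G) = (r + ⅔)/(G - 6) = (⅔ + r)/(-6 + G))
P(-5, 8)*B(39, -28) = ((⅔ - 5)/(-6 + 8))*(-7) = (-13/3/2)*(-7) = ((½)*(-13/3))*(-7) = -13/6*(-7) = 91/6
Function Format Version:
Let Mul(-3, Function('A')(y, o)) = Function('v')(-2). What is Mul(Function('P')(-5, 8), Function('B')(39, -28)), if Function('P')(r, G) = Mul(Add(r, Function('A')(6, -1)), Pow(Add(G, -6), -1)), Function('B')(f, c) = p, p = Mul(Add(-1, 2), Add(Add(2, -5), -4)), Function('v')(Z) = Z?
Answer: Rational(91, 6) ≈ 15.167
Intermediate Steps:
Function('A')(y, o) = Rational(2, 3) (Function('A')(y, o) = Mul(Rational(-1, 3), -2) = Rational(2, 3))
p = -7 (p = Mul(1, Add(-3, -4)) = Mul(1, -7) = -7)
Function('B')(f, c) = -7
Function('P')(r, G) = Mul(Pow(Add(-6, G), -1), Add(Rational(2, 3), r)) (Function('P')(r, G) = Mul(Add(r, Rational(2, 3)), Pow(Add(G, -6), -1)) = Mul(Add(Rational(2, 3), r), Pow(Add(-6, G), -1)) = Mul(Pow(Add(-6, G), -1), Add(Rational(2, 3), r)))
Mul(Function('P')(-5, 8), Function('B')(39, -28)) = Mul(Mul(Pow(Add(-6, 8), -1), Add(Rational(2, 3), -5)), -7) = Mul(Mul(Pow(2, -1), Rational(-13, 3)), -7) = Mul(Mul(Rational(1, 2), Rational(-13, 3)), -7) = Mul(Rational(-13, 6), -7) = Rational(91, 6)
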